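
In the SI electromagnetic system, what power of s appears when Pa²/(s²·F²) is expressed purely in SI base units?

Pa = N/m² (pressure = force per area),
    = kg·m⁻¹·s⁻².
So Pa² = kg²·m⁻²·s⁻⁴.
F = C/V (capacitance = charge per voltage),
    = A·s/(kg·m²·s⁻³·A⁻¹) (substituting C and V),
    = kg⁻¹·m⁻²·s⁴·A².
So F⁻² = kg²·m⁴·s⁻⁸·A⁻⁴.
Combining: s⁻²·Pa²·F⁻² = s⁻² · (kg²·m⁻²·s⁻⁴) · (kg²·m⁴·s⁻⁸·A⁻⁴) = kg⁴·m²·s⁻¹⁴·A⁻⁴.
The exponent of s is -14.

-14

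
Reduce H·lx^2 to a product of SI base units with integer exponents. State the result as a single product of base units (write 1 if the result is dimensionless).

kg·m⁻²·s⁻²·A⁻²·cd²

H = kg·m²·s⁻²·A⁻².
lx = m⁻²·cd.
So lx² = m⁻⁴·cd².
Combining: H·lx² = (kg·m²·s⁻²·A⁻²) · (m⁻⁴·cd²) = kg·m⁻²·s⁻²·A⁻²·cd².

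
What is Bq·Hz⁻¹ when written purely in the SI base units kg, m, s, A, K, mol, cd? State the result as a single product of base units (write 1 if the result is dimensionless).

1

Bq = 1/s = s⁻¹ (activity is decays per second).
Hz = 1/s = s⁻¹ (frequency is cycles per second).
So Hz⁻¹ = s.
Combining: Bq·Hz⁻¹ = s⁻¹ · s = 1.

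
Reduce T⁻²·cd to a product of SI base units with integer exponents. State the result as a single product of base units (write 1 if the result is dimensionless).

kg⁻²·s⁴·A²·cd

T = kg·s⁻²·A⁻¹.
So T⁻² = kg⁻²·s⁴·A².
Combining: T⁻²·cd = (kg⁻²·s⁴·A²) · cd = kg⁻²·s⁴·A²·cd.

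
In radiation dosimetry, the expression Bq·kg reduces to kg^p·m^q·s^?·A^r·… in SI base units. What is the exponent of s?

Bq = 1/s = s⁻¹ (activity is decays per second).
Combining: Bq·kg = s⁻¹ · kg = kg·s⁻¹.
The exponent of s is -1.

-1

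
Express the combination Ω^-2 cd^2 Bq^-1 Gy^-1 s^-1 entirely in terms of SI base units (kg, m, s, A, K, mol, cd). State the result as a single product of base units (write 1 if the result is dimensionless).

Ω = kg·m²·s⁻³·A⁻².
So Ω⁻² = kg⁻²·m⁻⁴·s⁶·A⁴.
Bq = s⁻¹.
So Bq⁻¹ = s.
Gy = m²·s⁻².
So Gy⁻¹ = m⁻²·s².
Combining: Ω⁻²·cd²·Bq⁻¹·Gy⁻¹·s⁻¹ = (kg⁻²·m⁻⁴·s⁶·A⁴) · cd² · s · (m⁻²·s²) · s⁻¹ = kg⁻²·m⁻⁶·s⁸·A⁴·cd².

kg⁻²·m⁻⁶·s⁸·A⁴·cd²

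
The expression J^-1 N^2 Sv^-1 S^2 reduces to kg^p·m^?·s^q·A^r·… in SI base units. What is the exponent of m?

-6

J = kg·m²·s⁻².
So J⁻¹ = kg⁻¹·m⁻²·s².
N = kg·m·s⁻².
So N² = kg²·m²·s⁻⁴.
Sv = m²·s⁻².
So Sv⁻¹ = m⁻²·s².
S = kg⁻¹·m⁻²·s³·A².
So S² = kg⁻²·m⁻⁴·s⁶·A⁴.
Combining: J⁻¹·N²·Sv⁻¹·S² = (kg⁻¹·m⁻²·s²) · (kg²·m²·s⁻⁴) · (m⁻²·s²) · (kg⁻²·m⁻⁴·s⁶·A⁴) = kg⁻¹·m⁻⁶·s⁶·A⁴.
The exponent of m is -6.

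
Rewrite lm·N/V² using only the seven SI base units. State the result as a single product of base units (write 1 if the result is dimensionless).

V = kg·m²·s⁻³·A⁻¹.
So V⁻² = kg⁻²·m⁻⁴·s⁶·A².
lm = cd.
N = kg·m·s⁻².
Combining: V⁻²·lm·N = (kg⁻²·m⁻⁴·s⁶·A²) · cd · (kg·m·s⁻²) = kg⁻¹·m⁻³·s⁴·A²·cd.

kg⁻¹·m⁻³·s⁴·A²·cd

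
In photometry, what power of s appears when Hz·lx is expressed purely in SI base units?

Hz = s⁻¹.
lx = m⁻²·cd.
Combining: Hz·lx = s⁻¹ · (m⁻²·cd) = m⁻²·s⁻¹·cd.
The exponent of s is -1.

-1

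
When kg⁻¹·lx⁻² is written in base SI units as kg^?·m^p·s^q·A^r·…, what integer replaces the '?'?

lx = lm/m² (illuminance = luminous flux per area),
    = m⁻²·cd.
So lx⁻² = m⁴·cd⁻².
Combining: kg⁻¹·lx⁻² = kg⁻¹ · (m⁴·cd⁻²) = kg⁻¹·m⁴·cd⁻².
The exponent of kg is -1.

-1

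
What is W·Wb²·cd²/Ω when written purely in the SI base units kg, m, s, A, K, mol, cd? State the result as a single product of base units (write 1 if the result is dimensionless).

kg²·m⁴·s⁻⁴·cd²

Ω = V/A (resistance = voltage per current),
    = kg·m²·s⁻³·A⁻².
So Ω⁻¹ = kg⁻¹·m⁻²·s³·A².
W = J/s (power = energy per time),
    = kg·m²·s⁻³.
Wb = V·s (flux: a volt is a weber per second),
    = kg·m²·s⁻²·A⁻¹.
So Wb² = kg²·m⁴·s⁻⁴·A⁻².
Combining: Ω⁻¹·W·Wb²·cd² = (kg⁻¹·m⁻²·s³·A²) · (kg·m²·s⁻³) · (kg²·m⁴·s⁻⁴·A⁻²) · cd² = kg²·m⁴·s⁻⁴·cd².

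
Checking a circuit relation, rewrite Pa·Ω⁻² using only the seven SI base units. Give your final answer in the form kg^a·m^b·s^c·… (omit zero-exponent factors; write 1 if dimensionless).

kg⁻¹·m⁻⁵·s⁴·A⁴

Pa = N/m² (pressure = force per area),
    = kg·m⁻¹·s⁻².
Ω = V/A (resistance = voltage per current),
    = kg·m²·s⁻³·A⁻².
So Ω⁻² = kg⁻²·m⁻⁴·s⁶·A⁴.
Combining: Pa·Ω⁻² = (kg·m⁻¹·s⁻²) · (kg⁻²·m⁻⁴·s⁶·A⁴) = kg⁻¹·m⁻⁵·s⁴·A⁴.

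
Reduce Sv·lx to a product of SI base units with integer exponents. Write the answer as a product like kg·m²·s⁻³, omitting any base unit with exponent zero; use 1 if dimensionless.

s⁻²·cd

Sv = m²·s⁻².
lx = m⁻²·cd.
Combining: Sv·lx = (m²·s⁻²) · (m⁻²·cd) = s⁻²·cd.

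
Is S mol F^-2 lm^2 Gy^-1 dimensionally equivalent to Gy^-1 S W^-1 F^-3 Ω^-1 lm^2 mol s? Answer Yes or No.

No

Left side:
  S = 1/Ω (conductance is reciprocal resistance),
      = kg⁻¹·m⁻²·s³·A².
  F = C/V (capacitance = charge per voltage),
      = A·s/(kg·m²·s⁻³·A⁻¹) (substituting C and V),
      = kg⁻¹·m⁻²·s⁴·A².
  So F⁻² = kg²·m⁴·s⁻⁸·A⁻⁴.
  lm = cd·sr = cd (luminous flux; sr is dimensionless).
  So lm² = cd².
  Gy = J/kg (absorbed dose = energy per mass),
      = m²·s⁻².
  So Gy⁻¹ = m⁻²·s².
  Combining: S·mol·F⁻²·lm²·Gy⁻¹ = (kg⁻¹·m⁻²·s³·A²) · mol · (kg²·m⁴·s⁻⁸·A⁻⁴) · cd² · (m⁻²·s²) = kg·s⁻³·A⁻²·mol·cd².
Right side:
  Gy = J/kg (absorbed dose = energy per mass),
      = m²·s⁻².
  So Gy⁻¹ = m⁻²·s².
  S = 1/Ω (conductance is reciprocal resistance),
      = kg⁻¹·m⁻²·s³·A².
  W = J/s (power = energy per time),
      = kg·m²·s⁻³.
  So W⁻¹ = kg⁻¹·m⁻²·s³.
  F = C/V (capacitance = charge per voltage),
      = A·s/(kg·m²·s⁻³·A⁻¹) (substituting C and V),
      = kg⁻¹·m⁻²·s⁴·A².
  So F⁻³ = kg³·m⁶·s⁻¹²·A⁻⁶.
  Ω = V/A (resistance = voltage per current),
      = kg·m²·s⁻³·A⁻².
  So Ω⁻¹ = kg⁻¹·m⁻²·s³·A².
  lm = cd·sr = cd (luminous flux; sr is dimensionless).
  So lm² = cd².
  Combining: Gy⁻¹·S·W⁻¹·F⁻³·Ω⁻¹·lm²·mol·s = (m⁻²·s²) · (kg⁻¹·m⁻²·s³·A²) · (kg⁻¹·m⁻²·s³) · (kg³·m⁶·s⁻¹²·A⁻⁶) · (kg⁻¹·m⁻²·s³·A²) · cd² · mol · s = m⁻²·A⁻²·mol·cd².
Left is kg·s⁻³·A⁻²·mol·cd²; right is m⁻²·A⁻²·mol·cd² — different.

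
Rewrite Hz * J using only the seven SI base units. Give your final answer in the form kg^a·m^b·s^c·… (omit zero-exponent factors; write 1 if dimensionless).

Hz = 1/s = s⁻¹ (frequency is cycles per second).
J = N·m (work = force × distance),
    = kg·m²·s⁻².
Combining: Hz·J = s⁻¹ · (kg·m²·s⁻²) = kg·m²·s⁻³.

kg·m²·s⁻³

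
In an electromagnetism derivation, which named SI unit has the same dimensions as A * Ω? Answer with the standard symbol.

V

Ω = kg·m²·s⁻³·A⁻².
Combining: A·Ω = A · (kg·m²·s⁻³·A⁻²) = kg·m²·s⁻³·A⁻¹.
kg·m²·s⁻³·A⁻¹ is the base-SI form of the volt.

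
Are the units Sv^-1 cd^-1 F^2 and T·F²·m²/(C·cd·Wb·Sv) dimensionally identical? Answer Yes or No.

No

Left side:
  Sv = J/kg (equivalent dose = energy per mass),
      = m²·s⁻².
  So Sv⁻¹ = m⁻²·s².
  F = C/V (capacitance = charge per voltage),
      = A·s/(kg·m²·s⁻³·A⁻¹) (substituting C and V),
      = kg⁻¹·m⁻²·s⁴·A².
  So F² = kg⁻²·m⁻⁴·s⁸·A⁴.
  Combining: Sv⁻¹·cd⁻¹·F² = (m⁻²·s²) · cd⁻¹ · (kg⁻²·m⁻⁴·s⁸·A⁴) = kg⁻²·m⁻⁶·s¹⁰·A⁴·cd⁻¹.
Right side:
  C = A·s = s·A (charge = current × time).
  So C⁻¹ = s⁻¹·A⁻¹.
  Wb = V·s (flux: a volt is a weber per second),
      = kg·m²·s⁻²·A⁻¹.
  So Wb⁻¹ = kg⁻¹·m⁻²·s²·A.
  Sv = J/kg (equivalent dose = energy per mass),
      = m²·s⁻².
  So Sv⁻¹ = m⁻²·s².
  T = Wb/m² (flux density = flux per area),
      = kg·s⁻²·A⁻¹.
  F = C/V (capacitance = charge per voltage),
      = A·s/(kg·m²·s⁻³·A⁻¹) (substituting C and V),
      = kg⁻¹·m⁻²·s⁴·A².
  So F² = kg⁻²·m⁻⁴·s⁸·A⁴.
  Combining: C⁻¹·cd⁻¹·Wb⁻¹·Sv⁻¹·T·F²·m² = (s⁻¹·A⁻¹) · cd⁻¹ · (kg⁻¹·m⁻²·s²·A) · (m⁻²·s²) · (kg·s⁻²·A⁻¹) · (kg⁻²·m⁻⁴·s⁸·A⁴) · m² = kg⁻²·m⁻⁶·s⁹·A³·cd⁻¹.
Left is kg⁻²·m⁻⁶·s¹⁰·A⁴·cd⁻¹; right is kg⁻²·m⁻⁶·s⁹·A³·cd⁻¹ — different.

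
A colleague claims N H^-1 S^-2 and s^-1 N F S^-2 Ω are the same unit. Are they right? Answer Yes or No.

No

Left side:
  N = kg·m·s⁻².
  H = kg·m²·s⁻²·A⁻².
  So H⁻¹ = kg⁻¹·m⁻²·s²·A².
  S = kg⁻¹·m⁻²·s³·A².
  So S⁻² = kg²·m⁴·s⁻⁶·A⁻⁴.
  Combining: N·H⁻¹·S⁻² = (kg·m·s⁻²) · (kg⁻¹·m⁻²·s²·A²) · (kg²·m⁴·s⁻⁶·A⁻⁴) = kg²·m³·s⁻⁶·A⁻².
Right side:
  N = kg·m·s⁻².
  F = kg⁻¹·m⁻²·s⁴·A².
  S = kg⁻¹·m⁻²·s³·A².
  So S⁻² = kg²·m⁴·s⁻⁶·A⁻⁴.
  Ω = kg·m²·s⁻³·A⁻².
  Combining: s⁻¹·N·F·S⁻²·Ω = s⁻¹ · (kg·m·s⁻²) · (kg⁻¹·m⁻²·s⁴·A²) · (kg²·m⁴·s⁻⁶·A⁻⁴) · (kg·m²·s⁻³·A⁻²) = kg³·m⁵·s⁻⁸·A⁻⁴.
Left is kg²·m³·s⁻⁶·A⁻²; right is kg³·m⁵·s⁻⁸·A⁻⁴ — different.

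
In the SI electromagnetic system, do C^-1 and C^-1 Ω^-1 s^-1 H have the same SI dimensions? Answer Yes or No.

Yes

Left side:
  C = s·A.
  So C⁻¹ = s⁻¹·A⁻¹.
Right side:
  C = s·A.
  So C⁻¹ = s⁻¹·A⁻¹.
  Ω = kg·m²·s⁻³·A⁻².
  So Ω⁻¹ = kg⁻¹·m⁻²·s³·A².
  H = kg·m²·s⁻²·A⁻².
  Combining: C⁻¹·Ω⁻¹·s⁻¹·H = (s⁻¹·A⁻¹) · (kg⁻¹·m⁻²·s³·A²) · s⁻¹ · (kg·m²·s⁻²·A⁻²) = s⁻¹·A⁻¹.
Both reduce to s⁻¹·A⁻¹.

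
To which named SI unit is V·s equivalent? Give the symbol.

Wb

V = W/A (potential = power per current),
    = kg·m²·s⁻³·A⁻¹.
Combining: V·s = (kg·m²·s⁻³·A⁻¹) · s = kg·m²·s⁻²·A⁻¹.
kg·m²·s⁻²·A⁻¹ is the base-SI form of the weber.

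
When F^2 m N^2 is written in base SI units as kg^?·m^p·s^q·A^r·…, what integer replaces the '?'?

0

F = kg⁻¹·m⁻²·s⁴·A².
So F² = kg⁻²·m⁻⁴·s⁸·A⁴.
N = kg·m·s⁻².
So N² = kg²·m²·s⁻⁴.
Combining: F²·m·N² = (kg⁻²·m⁻⁴·s⁸·A⁴) · m · (kg²·m²·s⁻⁴) = m⁻¹·s⁴·A⁴.
The exponent of kg is 0.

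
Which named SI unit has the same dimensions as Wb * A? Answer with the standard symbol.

J

Wb = kg·m²·s⁻²·A⁻¹.
Combining: Wb·A = (kg·m²·s⁻²·A⁻¹) · A = kg·m²·s⁻².
kg·m²·s⁻² is the base-SI form of the joule.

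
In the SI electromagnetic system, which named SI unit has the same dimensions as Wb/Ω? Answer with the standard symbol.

Ω = V/A (resistance = voltage per current),
    = kg·m²·s⁻³·A⁻².
So Ω⁻¹ = kg⁻¹·m⁻²·s³·A².
Wb = V·s (flux: a volt is a weber per second),
    = kg·m²·s⁻²·A⁻¹.
Combining: Ω⁻¹·Wb = (kg⁻¹·m⁻²·s³·A²) · (kg·m²·s⁻²·A⁻¹) = s·A.
s·A is the base-SI form of the coulomb.

C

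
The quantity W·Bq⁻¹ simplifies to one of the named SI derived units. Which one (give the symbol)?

W = kg·m²·s⁻³.
Bq = s⁻¹.
So Bq⁻¹ = s.
Combining: W·Bq⁻¹ = (kg·m²·s⁻³) · s = kg·m²·s⁻².
kg·m²·s⁻² is the base-SI form of the joule.

J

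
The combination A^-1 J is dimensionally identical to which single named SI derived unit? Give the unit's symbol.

Wb

J = kg·m²·s⁻².
Combining: A⁻¹·J = A⁻¹ · (kg·m²·s⁻²) = kg·m²·s⁻²·A⁻¹.
kg·m²·s⁻²·A⁻¹ is the base-SI form of the weber.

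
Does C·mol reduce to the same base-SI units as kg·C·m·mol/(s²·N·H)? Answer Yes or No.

Left side:
  C = s·A.
  Combining: C·mol = (s·A) · mol = s·A·mol.
Right side:
  N = kg·m/s² = kg·m·s⁻² (force = mass × acceleration).
  So N⁻¹ = kg⁻¹·m⁻¹·s².
  C = A·s = s·A (charge = current × time).
  H = Wb/A (inductance = flux per current),
      = kg·m²·s⁻²·A⁻².
  So H⁻¹ = kg⁻¹·m⁻²·s²·A².
  Combining: s⁻²·kg·N⁻¹·C·m·H⁻¹·mol = s⁻² · kg · (kg⁻¹·m⁻¹·s²) · (s·A) · m · (kg⁻¹·m⁻²·s²·A²) · mol = kg⁻¹·m⁻²·s³·A³·mol.
Left is s·A·mol; right is kg⁻¹·m⁻²·s³·A³·mol — different.

No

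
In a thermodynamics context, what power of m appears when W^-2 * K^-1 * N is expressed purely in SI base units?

W = J/s (power = energy per time),
    = kg·m²·s⁻³.
So W⁻² = kg⁻²·m⁻⁴·s⁶.
N = kg·m/s² = kg·m·s⁻² (force = mass × acceleration).
Combining: W⁻²·K⁻¹·N = (kg⁻²·m⁻⁴·s⁶) · K⁻¹ · (kg·m·s⁻²) = kg⁻¹·m⁻³·s⁴·K⁻¹.
The exponent of m is -3.

-3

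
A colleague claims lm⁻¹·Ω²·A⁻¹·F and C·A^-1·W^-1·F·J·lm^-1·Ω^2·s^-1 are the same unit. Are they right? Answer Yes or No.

No

Left side:
  lm = cd·sr = cd (luminous flux; sr is dimensionless).
  So lm⁻¹ = cd⁻¹.
  Ω = V/A (resistance = voltage per current),
      = kg·m²·s⁻³·A⁻².
  So Ω² = kg²·m⁴·s⁻⁶·A⁻⁴.
  F = C/V (capacitance = charge per voltage),
      = A·s/(kg·m²·s⁻³·A⁻¹) (substituting C and V),
      = kg⁻¹·m⁻²·s⁴·A².
  Combining: lm⁻¹·Ω²·A⁻¹·F = cd⁻¹ · (kg²·m⁴·s⁻⁶·A⁻⁴) · A⁻¹ · (kg⁻¹·m⁻²·s⁴·A²) = kg·m²·s⁻²·A⁻³·cd⁻¹.
Right side:
  C = A·s = s·A (charge = current × time).
  W = J/s (power = energy per time),
      = kg·m²·s⁻³.
  So W⁻¹ = kg⁻¹·m⁻²·s³.
  F = C/V (capacitance = charge per voltage),
      = A·s/(kg·m²·s⁻³·A⁻¹) (substituting C and V),
      = kg⁻¹·m⁻²·s⁴·A².
  J = N·m (work = force × distance),
      = kg·m²·s⁻².
  lm = cd·sr = cd (luminous flux; sr is dimensionless).
  So lm⁻¹ = cd⁻¹.
  Ω = V/A (resistance = voltage per current),
      = kg·m²·s⁻³·A⁻².
  So Ω² = kg²·m⁴·s⁻⁶·A⁻⁴.
  Combining: C·A⁻¹·W⁻¹·F·J·lm⁻¹·Ω²·s⁻¹ = (s·A) · A⁻¹ · (kg⁻¹·m⁻²·s³) · (kg⁻¹·m⁻²·s⁴·A²) · (kg·m²·s⁻²) · cd⁻¹ · (kg²·m⁴·s⁻⁶·A⁻⁴) · s⁻¹ = kg·m²·s⁻¹·A⁻²·cd⁻¹.
Left is kg·m²·s⁻²·A⁻³·cd⁻¹; right is kg·m²·s⁻¹·A⁻²·cd⁻¹ — different.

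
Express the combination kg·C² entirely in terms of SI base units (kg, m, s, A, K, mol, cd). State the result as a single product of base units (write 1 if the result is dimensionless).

C = A·s = s·A (charge = current × time).
So C² = s²·A².
Combining: kg·C² = kg · (s²·A²) = kg·s²·A².

kg·s²·A²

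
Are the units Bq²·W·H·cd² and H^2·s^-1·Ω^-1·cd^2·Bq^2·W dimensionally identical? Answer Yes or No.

Yes

Left side:
  Bq = s⁻¹.
  So Bq² = s⁻².
  W = kg·m²·s⁻³.
  H = kg·m²·s⁻²·A⁻².
  Combining: Bq²·W·H·cd² = s⁻² · (kg·m²·s⁻³) · (kg·m²·s⁻²·A⁻²) · cd² = kg²·m⁴·s⁻⁷·A⁻²·cd².
Right side:
  H = Wb/A (inductance = flux per current),
      = kg·m²·s⁻²·A⁻².
  So H² = kg²·m⁴·s⁻⁴·A⁻⁴.
  Ω = V/A (resistance = voltage per current),
      = kg·m²·s⁻³·A⁻².
  So Ω⁻¹ = kg⁻¹·m⁻²·s³·A².
  Bq = 1/s = s⁻¹ (activity is decays per second).
  So Bq² = s⁻².
  W = J/s (power = energy per time),
      = kg·m²·s⁻³.
  Combining: H²·s⁻¹·Ω⁻¹·cd²·Bq²·W = (kg²·m⁴·s⁻⁴·A⁻⁴) · s⁻¹ · (kg⁻¹·m⁻²·s³·A²) · cd² · s⁻² · (kg·m²·s⁻³) = kg²·m⁴·s⁻⁷·A⁻²·cd².
Both reduce to kg²·m⁴·s⁻⁷·A⁻²·cd².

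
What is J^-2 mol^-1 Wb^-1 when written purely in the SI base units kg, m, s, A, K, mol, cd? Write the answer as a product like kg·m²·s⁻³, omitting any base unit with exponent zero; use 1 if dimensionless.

J = N·m (work = force × distance),
    = kg·m²·s⁻².
So J⁻² = kg⁻²·m⁻⁴·s⁴.
Wb = V·s (flux: a volt is a weber per second),
    = kg·m²·s⁻²·A⁻¹.
So Wb⁻¹ = kg⁻¹·m⁻²·s²·A.
Combining: J⁻²·mol⁻¹·Wb⁻¹ = (kg⁻²·m⁻⁴·s⁴) · mol⁻¹ · (kg⁻¹·m⁻²·s²·A) = kg⁻³·m⁻⁶·s⁶·A·mol⁻¹.

kg⁻³·m⁻⁶·s⁶·A·mol⁻¹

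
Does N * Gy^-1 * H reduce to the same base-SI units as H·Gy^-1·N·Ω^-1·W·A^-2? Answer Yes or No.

Yes

Left side:
  N = kg·m/s² = kg·m·s⁻² (force = mass × acceleration).
  Gy = J/kg (absorbed dose = energy per mass),
      = m²·s⁻².
  So Gy⁻¹ = m⁻²·s².
  H = Wb/A (inductance = flux per current),
      = kg·m²·s⁻²·A⁻².
  Combining: N·Gy⁻¹·H = (kg·m·s⁻²) · (m⁻²·s²) · (kg·m²·s⁻²·A⁻²) = kg²·m·s⁻²·A⁻².
Right side:
  H = Wb/A (inductance = flux per current),
      = kg·m²·s⁻²·A⁻².
  Gy = J/kg (absorbed dose = energy per mass),
      = m²·s⁻².
  So Gy⁻¹ = m⁻²·s².
  N = kg·m/s² = kg·m·s⁻² (force = mass × acceleration).
  Ω = V/A (resistance = voltage per current),
      = kg·m²·s⁻³·A⁻².
  So Ω⁻¹ = kg⁻¹·m⁻²·s³·A².
  W = J/s (power = energy per time),
      = kg·m²·s⁻³.
  Combining: H·Gy⁻¹·N·Ω⁻¹·W·A⁻² = (kg·m²·s⁻²·A⁻²) · (m⁻²·s²) · (kg·m·s⁻²) · (kg⁻¹·m⁻²·s³·A²) · (kg·m²·s⁻³) · A⁻² = kg²·m·s⁻²·A⁻².
Both reduce to kg²·m·s⁻²·A⁻².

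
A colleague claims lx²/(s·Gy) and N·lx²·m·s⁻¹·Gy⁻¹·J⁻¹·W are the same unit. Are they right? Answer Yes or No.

Left side:
  lx = lm/m² (illuminance = luminous flux per area),
      = m⁻²·cd.
  So lx² = m⁻⁴·cd².
  Gy = J/kg (absorbed dose = energy per mass),
      = m²·s⁻².
  So Gy⁻¹ = m⁻²·s².
  Combining: lx²·s⁻¹·Gy⁻¹ = (m⁻⁴·cd²) · s⁻¹ · (m⁻²·s²) = m⁻⁶·s·cd².
Right side:
  N = kg·m/s² = kg·m·s⁻² (force = mass × acceleration).
  lx = lm/m² (illuminance = luminous flux per area),
      = m⁻²·cd.
  So lx² = m⁻⁴·cd².
  Gy = J/kg (absorbed dose = energy per mass),
      = m²·s⁻².
  So Gy⁻¹ = m⁻²·s².
  J = N·m (work = force × distance),
      = kg·m²·s⁻².
  So J⁻¹ = kg⁻¹·m⁻²·s².
  W = J/s (power = energy per time),
      = kg·m²·s⁻³.
  Combining: N·lx²·m·s⁻¹·Gy⁻¹·J⁻¹·W = (kg·m·s⁻²) · (m⁻⁴·cd²) · m · s⁻¹ · (m⁻²·s²) · (kg⁻¹·m⁻²·s²) · (kg·m²·s⁻³) = kg·m⁻⁴·s⁻²·cd².
Left is m⁻⁶·s·cd²; right is kg·m⁻⁴·s⁻²·cd² — different.

No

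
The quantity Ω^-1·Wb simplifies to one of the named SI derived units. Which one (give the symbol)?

Ω = V/A (resistance = voltage per current),
    = kg·m²·s⁻³·A⁻².
So Ω⁻¹ = kg⁻¹·m⁻²·s³·A².
Wb = V·s (flux: a volt is a weber per second),
    = kg·m²·s⁻²·A⁻¹.
Combining: Ω⁻¹·Wb = (kg⁻¹·m⁻²·s³·A²) · (kg·m²·s⁻²·A⁻¹) = s·A.
s·A is the base-SI form of the coulomb.

C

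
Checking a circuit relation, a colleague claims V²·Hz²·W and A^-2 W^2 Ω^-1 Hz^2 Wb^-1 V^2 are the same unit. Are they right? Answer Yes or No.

Left side:
  V = W/A (potential = power per current),
      = kg·m²·s⁻³·A⁻¹.
  So V² = kg²·m⁴·s⁻⁶·A⁻².
  Hz = 1/s = s⁻¹ (frequency is cycles per second).
  So Hz² = s⁻².
  W = J/s (power = energy per time),
      = kg·m²·s⁻³.
  Combining: V²·Hz²·W = (kg²·m⁴·s⁻⁶·A⁻²) · s⁻² · (kg·m²·s⁻³) = kg³·m⁶·s⁻¹¹·A⁻².
Right side:
  W = kg·m²·s⁻³.
  So W² = kg²·m⁴·s⁻⁶.
  Ω = kg·m²·s⁻³·A⁻².
  So Ω⁻¹ = kg⁻¹·m⁻²·s³·A².
  Hz = s⁻¹.
  So Hz² = s⁻².
  Wb = kg·m²·s⁻²·A⁻¹.
  So Wb⁻¹ = kg⁻¹·m⁻²·s²·A.
  V = kg·m²·s⁻³·A⁻¹.
  So V² = kg²·m⁴·s⁻⁶·A⁻².
  Combining: A⁻²·W²·Ω⁻¹·Hz²·Wb⁻¹·V² = A⁻² · (kg²·m⁴·s⁻⁶) · (kg⁻¹·m⁻²·s³·A²) · s⁻² · (kg⁻¹·m⁻²·s²·A) · (kg²·m⁴·s⁻⁶·A⁻²) = kg²·m⁴·s⁻⁹·A⁻¹.
Left is kg³·m⁶·s⁻¹¹·A⁻²; right is kg²·m⁴·s⁻⁹·A⁻¹ — different.

No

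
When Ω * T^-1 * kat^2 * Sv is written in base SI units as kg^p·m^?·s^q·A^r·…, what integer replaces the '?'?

Ω = V/A (resistance = voltage per current),
    = kg·m²·s⁻³·A⁻².
T = Wb/m² (flux density = flux per area),
    = kg·s⁻²·A⁻¹.
So T⁻¹ = kg⁻¹·s²·A.
kat = mol/s = s⁻¹·mol (catalytic activity).
So kat² = s⁻²·mol².
Sv = J/kg (equivalent dose = energy per mass),
    = m²·s⁻².
Combining: Ω·T⁻¹·kat²·Sv = (kg·m²·s⁻³·A⁻²) · (kg⁻¹·s²·A) · (s⁻²·mol²) · (m²·s⁻²) = m⁴·s⁻⁵·A⁻¹·mol².
The exponent of m is 4.

4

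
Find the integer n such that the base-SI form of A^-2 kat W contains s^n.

-4

kat = s⁻¹·mol.
W = kg·m²·s⁻³.
Combining: A⁻²·kat·W = A⁻² · (s⁻¹·mol) · (kg·m²·s⁻³) = kg·m²·s⁻⁴·A⁻²·mol.
The exponent of s is -4.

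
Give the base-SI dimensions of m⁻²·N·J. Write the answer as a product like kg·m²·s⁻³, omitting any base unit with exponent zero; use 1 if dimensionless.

N = kg·m/s² = kg·m·s⁻² (force = mass × acceleration).
J = N·m (work = force × distance),
    = kg·m²·s⁻².
Combining: m⁻²·N·J = m⁻² · (kg·m·s⁻²) · (kg·m²·s⁻²) = kg²·m·s⁻⁴.

kg²·m·s⁻⁴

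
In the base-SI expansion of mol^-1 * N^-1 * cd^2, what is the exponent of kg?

-1

N = kg·m/s² = kg·m·s⁻² (force = mass × acceleration).
So N⁻¹ = kg⁻¹·m⁻¹·s².
Combining: mol⁻¹·N⁻¹·cd² = mol⁻¹ · (kg⁻¹·m⁻¹·s²) · cd² = kg⁻¹·m⁻¹·s²·mol⁻¹·cd².
The exponent of kg is -1.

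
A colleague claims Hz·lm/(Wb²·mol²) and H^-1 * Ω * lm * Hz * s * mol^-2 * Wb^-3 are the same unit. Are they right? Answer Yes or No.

Left side:
  Wb = kg·m²·s⁻²·A⁻¹.
  So Wb⁻² = kg⁻²·m⁻⁴·s⁴·A².
  Hz = s⁻¹.
  lm = cd.
  Combining: Wb⁻²·mol⁻²·Hz·lm = (kg⁻²·m⁻⁴·s⁴·A²) · mol⁻² · s⁻¹ · cd = kg⁻²·m⁻⁴·s³·A²·mol⁻²·cd.
Right side:
  H = Wb/A (inductance = flux per current),
      = kg·m²·s⁻²·A⁻².
  So H⁻¹ = kg⁻¹·m⁻²·s²·A².
  Ω = V/A (resistance = voltage per current),
      = kg·m²·s⁻³·A⁻².
  lm = cd·sr = cd (luminous flux; sr is dimensionless).
  Hz = 1/s = s⁻¹ (frequency is cycles per second).
  Wb = V·s (flux: a volt is a weber per second),
      = kg·m²·s⁻²·A⁻¹.
  So Wb⁻³ = kg⁻³·m⁻⁶·s⁶·A³.
  Combining: H⁻¹·Ω·lm·Hz·s·mol⁻²·Wb⁻³ = (kg⁻¹·m⁻²·s²·A²) · (kg·m²·s⁻³·A⁻²) · cd · s⁻¹ · s · mol⁻² · (kg⁻³·m⁻⁶·s⁶·A³) = kg⁻³·m⁻⁶·s⁵·A³·mol⁻²·cd.
Left is kg⁻²·m⁻⁴·s³·A²·mol⁻²·cd; right is kg⁻³·m⁻⁶·s⁵·A³·mol⁻²·cd — different.

No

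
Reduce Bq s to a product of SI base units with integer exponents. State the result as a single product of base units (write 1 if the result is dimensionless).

Bq = s⁻¹.
Combining: Bq·s = s⁻¹ · s = 1.

1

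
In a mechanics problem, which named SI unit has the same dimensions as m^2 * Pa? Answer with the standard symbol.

N

Pa = kg·m⁻¹·s⁻².
Combining: m²·Pa = m² · (kg·m⁻¹·s⁻²) = kg·m·s⁻².
kg·m·s⁻² is the base-SI form of the newton.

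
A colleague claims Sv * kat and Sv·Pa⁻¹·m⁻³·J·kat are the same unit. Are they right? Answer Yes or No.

Yes

Left side:
  Sv = J/kg (equivalent dose = energy per mass),
      = m²·s⁻².
  kat = mol/s = s⁻¹·mol (catalytic activity).
  Combining: Sv·kat = (m²·s⁻²) · (s⁻¹·mol) = m²·s⁻³·mol.
Right side:
  Sv = J/kg (equivalent dose = energy per mass),
      = m²·s⁻².
  Pa = N/m² (pressure = force per area),
      = kg·m⁻¹·s⁻².
  So Pa⁻¹ = kg⁻¹·m·s².
  J = N·m (work = force × distance),
      = kg·m²·s⁻².
  kat = mol/s = s⁻¹·mol (catalytic activity).
  Combining: Sv·Pa⁻¹·m⁻³·J·kat = (m²·s⁻²) · (kg⁻¹·m·s²) · m⁻³ · (kg·m²·s⁻²) · (s⁻¹·mol) = m²·s⁻³·mol.
Both reduce to m²·s⁻³·mol.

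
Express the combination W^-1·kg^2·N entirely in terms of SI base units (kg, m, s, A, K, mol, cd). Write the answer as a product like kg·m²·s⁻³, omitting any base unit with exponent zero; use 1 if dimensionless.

W = J/s (power = energy per time),
    = kg·m²·s⁻³.
So W⁻¹ = kg⁻¹·m⁻²·s³.
N = kg·m/s² = kg·m·s⁻² (force = mass × acceleration).
Combining: W⁻¹·kg²·N = (kg⁻¹·m⁻²·s³) · kg² · (kg·m·s⁻²) = kg²·m⁻¹·s.

kg²·m⁻¹·s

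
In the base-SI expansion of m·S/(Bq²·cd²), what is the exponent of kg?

Bq = 1/s = s⁻¹ (activity is decays per second).
So Bq⁻² = s².
S = 1/Ω (conductance is reciprocal resistance),
    = kg⁻¹·m⁻²·s³·A².
Combining: m·Bq⁻²·S·cd⁻² = m · s² · (kg⁻¹·m⁻²·s³·A²) · cd⁻² = kg⁻¹·m⁻¹·s⁵·A²·cd⁻².
The exponent of kg is -1.

-1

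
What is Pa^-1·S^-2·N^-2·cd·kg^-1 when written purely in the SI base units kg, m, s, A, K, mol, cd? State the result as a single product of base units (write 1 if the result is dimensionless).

Pa = kg·m⁻¹·s⁻².
So Pa⁻¹ = kg⁻¹·m·s².
S = kg⁻¹·m⁻²·s³·A².
So S⁻² = kg²·m⁴·s⁻⁶·A⁻⁴.
N = kg·m·s⁻².
So N⁻² = kg⁻²·m⁻²·s⁴.
Combining: Pa⁻¹·S⁻²·N⁻²·cd·kg⁻¹ = (kg⁻¹·m·s²) · (kg²·m⁴·s⁻⁶·A⁻⁴) · (kg⁻²·m⁻²·s⁴) · cd · kg⁻¹ = kg⁻²·m³·A⁻⁴·cd.

kg⁻²·m³·A⁻⁴·cd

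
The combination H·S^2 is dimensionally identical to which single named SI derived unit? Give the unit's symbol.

F

H = kg·m²·s⁻²·A⁻².
S = kg⁻¹·m⁻²·s³·A².
So S² = kg⁻²·m⁻⁴·s⁶·A⁴.
Combining: H·S² = (kg·m²·s⁻²·A⁻²) · (kg⁻²·m⁻⁴·s⁶·A⁴) = kg⁻¹·m⁻²·s⁴·A².
kg⁻¹·m⁻²·s⁴·A² is the base-SI form of the farad.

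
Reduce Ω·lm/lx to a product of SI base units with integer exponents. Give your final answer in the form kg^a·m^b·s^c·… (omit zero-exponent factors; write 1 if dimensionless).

Ω = kg·m²·s⁻³·A⁻².
lx = m⁻²·cd.
So lx⁻¹ = m²·cd⁻¹.
lm = cd.
Combining: Ω·lx⁻¹·lm = (kg·m²·s⁻³·A⁻²) · (m²·cd⁻¹) · cd = kg·m⁴·s⁻³·A⁻².

kg·m⁴·s⁻³·A⁻²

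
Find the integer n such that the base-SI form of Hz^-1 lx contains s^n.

Hz = 1/s = s⁻¹ (frequency is cycles per second).
So Hz⁻¹ = s.
lx = lm/m² (illuminance = luminous flux per area),
    = m⁻²·cd.
Combining: Hz⁻¹·lx = s · (m⁻²·cd) = m⁻²·s·cd.
The exponent of s is 1.

1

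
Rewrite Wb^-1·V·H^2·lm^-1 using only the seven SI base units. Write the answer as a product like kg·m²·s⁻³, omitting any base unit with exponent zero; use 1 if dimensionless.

kg²·m⁴·s⁻⁵·A⁻⁴·cd⁻¹

Wb = V·s (flux: a volt is a weber per second),
    = kg·m²·s⁻²·A⁻¹.
So Wb⁻¹ = kg⁻¹·m⁻²·s²·A.
V = W/A (potential = power per current),
    = kg·m²·s⁻³·A⁻¹.
H = Wb/A (inductance = flux per current),
    = kg·m²·s⁻²·A⁻².
So H² = kg²·m⁴·s⁻⁴·A⁻⁴.
lm = cd·sr = cd (luminous flux; sr is dimensionless).
So lm⁻¹ = cd⁻¹.
Combining: Wb⁻¹·V·H²·lm⁻¹ = (kg⁻¹·m⁻²·s²·A) · (kg·m²·s⁻³·A⁻¹) · (kg²·m⁴·s⁻⁴·A⁻⁴) · cd⁻¹ = kg²·m⁴·s⁻⁵·A⁻⁴·cd⁻¹.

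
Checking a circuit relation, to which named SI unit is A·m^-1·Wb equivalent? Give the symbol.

Wb = V·s (flux: a volt is a weber per second),
    = kg·m²·s⁻²·A⁻¹.
Combining: A·m⁻¹·Wb = A · m⁻¹ · (kg·m²·s⁻²·A⁻¹) = kg·m·s⁻².
kg·m·s⁻² is the base-SI form of the newton.

N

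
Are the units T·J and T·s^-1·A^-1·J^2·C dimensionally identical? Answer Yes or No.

No

Left side:
  T = Wb/m² (flux density = flux per area),
      = kg·s⁻²·A⁻¹.
  J = N·m (work = force × distance),
      = kg·m²·s⁻².
  Combining: T·J = (kg·s⁻²·A⁻¹) · (kg·m²·s⁻²) = kg²·m²·s⁻⁴·A⁻¹.
Right side:
  T = kg·s⁻²·A⁻¹.
  J = kg·m²·s⁻².
  So J² = kg²·m⁴·s⁻⁴.
  C = s·A.
  Combining: T·s⁻¹·A⁻¹·J²·C = (kg·s⁻²·A⁻¹) · s⁻¹ · A⁻¹ · (kg²·m⁴·s⁻⁴) · (s·A) = kg³·m⁴·s⁻⁶·A⁻¹.
Left is kg²·m²·s⁻⁴·A⁻¹; right is kg³·m⁴·s⁻⁶·A⁻¹ — different.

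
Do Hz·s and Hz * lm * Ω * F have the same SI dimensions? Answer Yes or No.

Left side:
  Hz = 1/s = s⁻¹ (frequency is cycles per second).
  Combining: Hz·s = s⁻¹ · s = 1.
Right side:
  Hz = 1/s = s⁻¹ (frequency is cycles per second).
  lm = cd·sr = cd (luminous flux; sr is dimensionless).
  Ω = V/A (resistance = voltage per current),
      = kg·m²·s⁻³·A⁻².
  F = C/V (capacitance = charge per voltage),
      = A·s/(kg·m²·s⁻³·A⁻¹) (substituting C and V),
      = kg⁻¹·m⁻²·s⁴·A².
  Combining: Hz·lm·Ω·F = s⁻¹ · cd · (kg·m²·s⁻³·A⁻²) · (kg⁻¹·m⁻²·s⁴·A²) = cd.
Left is 1; right is cd — different.

No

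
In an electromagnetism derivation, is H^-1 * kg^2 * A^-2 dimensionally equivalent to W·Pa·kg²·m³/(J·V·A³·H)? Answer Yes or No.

Left side:
  H = Wb/A (inductance = flux per current),
      = kg·m²·s⁻²·A⁻².
  So H⁻¹ = kg⁻¹·m⁻²·s²·A².
  Combining: H⁻¹·kg²·A⁻² = (kg⁻¹·m⁻²·s²·A²) · kg² · A⁻² = kg·m⁻²·s².
Right side:
  W = J/s (power = energy per time),
      = kg·m²·s⁻³.
  Pa = N/m² (pressure = force per area),
      = kg·m⁻¹·s⁻².
  J = N·m (work = force × distance),
      = kg·m²·s⁻².
  So J⁻¹ = kg⁻¹·m⁻²·s².
  V = W/A (potential = power per current),
      = kg·m²·s⁻³·A⁻¹.
  So V⁻¹ = kg⁻¹·m⁻²·s³·A.
  H = Wb/A (inductance = flux per current),
      = kg·m²·s⁻²·A⁻².
  So H⁻¹ = kg⁻¹·m⁻²·s²·A².
  Combining: W·Pa·kg²·J⁻¹·V⁻¹·A⁻³·H⁻¹·m³ = (kg·m²·s⁻³) · (kg·m⁻¹·s⁻²) · kg² · (kg⁻¹·m⁻²·s²) · (kg⁻¹·m⁻²·s³·A) · A⁻³ · (kg⁻¹·m⁻²·s²·A²) · m³ = kg·m⁻²·s².
Both reduce to kg·m⁻²·s².

Yes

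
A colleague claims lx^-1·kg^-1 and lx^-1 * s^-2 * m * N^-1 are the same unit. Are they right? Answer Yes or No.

Yes

Left side:
  lx = lm/m² (illuminance = luminous flux per area),
      = m⁻²·cd.
  So lx⁻¹ = m²·cd⁻¹.
  Combining: lx⁻¹·kg⁻¹ = (m²·cd⁻¹) · kg⁻¹ = kg⁻¹·m²·cd⁻¹.
Right side:
  lx = lm/m² (illuminance = luminous flux per area),
      = m⁻²·cd.
  So lx⁻¹ = m²·cd⁻¹.
  N = kg·m/s² = kg·m·s⁻² (force = mass × acceleration).
  So N⁻¹ = kg⁻¹·m⁻¹·s².
  Combining: lx⁻¹·s⁻²·m·N⁻¹ = (m²·cd⁻¹) · s⁻² · m · (kg⁻¹·m⁻¹·s²) = kg⁻¹·m²·cd⁻¹.
Both reduce to kg⁻¹·m²·cd⁻¹.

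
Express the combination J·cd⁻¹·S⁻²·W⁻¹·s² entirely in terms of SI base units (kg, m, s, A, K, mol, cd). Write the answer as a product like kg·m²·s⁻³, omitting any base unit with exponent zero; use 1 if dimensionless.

kg²·m⁴·s⁻³·A⁻⁴·cd⁻¹

J = N·m (work = force × distance),
    = kg·m²·s⁻².
S = 1/Ω (conductance is reciprocal resistance),
    = kg⁻¹·m⁻²·s³·A².
So S⁻² = kg²·m⁴·s⁻⁶·A⁻⁴.
W = J/s (power = energy per time),
    = kg·m²·s⁻³.
So W⁻¹ = kg⁻¹·m⁻²·s³.
Combining: J·cd⁻¹·S⁻²·W⁻¹·s² = (kg·m²·s⁻²) · cd⁻¹ · (kg²·m⁴·s⁻⁶·A⁻⁴) · (kg⁻¹·m⁻²·s³) · s² = kg²·m⁴·s⁻³·A⁻⁴·cd⁻¹.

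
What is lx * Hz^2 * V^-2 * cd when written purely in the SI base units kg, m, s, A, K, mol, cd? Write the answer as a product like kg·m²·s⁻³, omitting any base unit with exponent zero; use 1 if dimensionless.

kg⁻²·m⁻⁶·s⁴·A²·cd²

lx = lm/m² (illuminance = luminous flux per area),
    = m⁻²·cd.
Hz = 1/s = s⁻¹ (frequency is cycles per second).
So Hz² = s⁻².
V = W/A (potential = power per current),
    = kg·m²·s⁻³·A⁻¹.
So V⁻² = kg⁻²·m⁻⁴·s⁶·A².
Combining: lx·Hz²·V⁻²·cd = (m⁻²·cd) · s⁻² · (kg⁻²·m⁻⁴·s⁶·A²) · cd = kg⁻²·m⁻⁶·s⁴·A²·cd².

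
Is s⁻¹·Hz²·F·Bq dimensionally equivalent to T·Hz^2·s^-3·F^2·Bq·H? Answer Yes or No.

No

Left side:
  Hz = 1/s = s⁻¹ (frequency is cycles per second).
  So Hz² = s⁻².
  F = C/V (capacitance = charge per voltage),
      = A·s/(kg·m²·s⁻³·A⁻¹) (substituting C and V),
      = kg⁻¹·m⁻²·s⁴·A².
  Bq = 1/s = s⁻¹ (activity is decays per second).
  Combining: s⁻¹·Hz²·F·Bq = s⁻¹ · s⁻² · (kg⁻¹·m⁻²·s⁴·A²) · s⁻¹ = kg⁻¹·m⁻²·A².
Right side:
  T = Wb/m² (flux density = flux per area),
      = kg·s⁻²·A⁻¹.
  Hz = 1/s = s⁻¹ (frequency is cycles per second).
  So Hz² = s⁻².
  F = C/V (capacitance = charge per voltage),
      = A·s/(kg·m²·s⁻³·A⁻¹) (substituting C and V),
      = kg⁻¹·m⁻²·s⁴·A².
  So F² = kg⁻²·m⁻⁴·s⁸·A⁴.
  Bq = 1/s = s⁻¹ (activity is decays per second).
  H = Wb/A (inductance = flux per current),
      = kg·m²·s⁻²·A⁻².
  Combining: T·Hz²·s⁻³·F²·Bq·H = (kg·s⁻²·A⁻¹) · s⁻² · s⁻³ · (kg⁻²·m⁻⁴·s⁸·A⁴) · s⁻¹ · (kg·m²·s⁻²·A⁻²) = m⁻²·s⁻²·A.
Left is kg⁻¹·m⁻²·A²; right is m⁻²·s⁻²·A — different.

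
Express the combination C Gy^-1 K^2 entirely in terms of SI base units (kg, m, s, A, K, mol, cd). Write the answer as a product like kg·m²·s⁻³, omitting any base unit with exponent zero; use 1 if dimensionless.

m⁻²·s³·A·K²

C = A·s = s·A (charge = current × time).
Gy = J/kg (absorbed dose = energy per mass),
    = m²·s⁻².
So Gy⁻¹ = m⁻²·s².
Combining: C·Gy⁻¹·K² = (s·A) · (m⁻²·s²) · K² = m⁻²·s³·A·K².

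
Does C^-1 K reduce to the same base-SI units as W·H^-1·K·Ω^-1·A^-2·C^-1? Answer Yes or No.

Left side:
  C = A·s = s·A (charge = current × time).
  So C⁻¹ = s⁻¹·A⁻¹.
  Combining: C⁻¹·K = (s⁻¹·A⁻¹) · K = s⁻¹·A⁻¹·K.
Right side:
  W = J/s (power = energy per time),
      = kg·m²·s⁻³.
  H = Wb/A (inductance = flux per current),
      = kg·m²·s⁻²·A⁻².
  So H⁻¹ = kg⁻¹·m⁻²·s²·A².
  Ω = V/A (resistance = voltage per current),
      = kg·m²·s⁻³·A⁻².
  So Ω⁻¹ = kg⁻¹·m⁻²·s³·A².
  C = A·s = s·A (charge = current × time).
  So C⁻¹ = s⁻¹·A⁻¹.
  Combining: W·H⁻¹·K·Ω⁻¹·A⁻²·C⁻¹ = (kg·m²·s⁻³) · (kg⁻¹·m⁻²·s²·A²) · K · (kg⁻¹·m⁻²·s³·A²) · A⁻² · (s⁻¹·A⁻¹) = kg⁻¹·m⁻²·s·A·K.
Left is s⁻¹·A⁻¹·K; right is kg⁻¹·m⁻²·s·A·K — different.

No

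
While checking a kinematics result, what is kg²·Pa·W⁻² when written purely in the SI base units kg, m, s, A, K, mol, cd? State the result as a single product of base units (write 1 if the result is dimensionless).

Pa = kg·m⁻¹·s⁻².
W = kg·m²·s⁻³.
So W⁻² = kg⁻²·m⁻⁴·s⁶.
Combining: kg²·Pa·W⁻² = kg² · (kg·m⁻¹·s⁻²) · (kg⁻²·m⁻⁴·s⁶) = kg·m⁻⁵·s⁴.

kg·m⁻⁵·s⁴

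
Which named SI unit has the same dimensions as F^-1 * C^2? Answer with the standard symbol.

F = C/V (capacitance = charge per voltage),
    = A·s/(kg·m²·s⁻³·A⁻¹) (substituting C and V),
    = kg⁻¹·m⁻²·s⁴·A².
So F⁻¹ = kg·m²·s⁻⁴·A⁻².
C = A·s = s·A (charge = current × time).
So C² = s²·A².
Combining: F⁻¹·C² = (kg·m²·s⁻⁴·A⁻²) · (s²·A²) = kg·m²·s⁻².
kg·m²·s⁻² is the base-SI form of the joule.

J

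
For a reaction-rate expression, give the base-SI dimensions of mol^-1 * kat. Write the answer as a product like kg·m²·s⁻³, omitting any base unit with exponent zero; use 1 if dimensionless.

kat = mol/s = s⁻¹·mol (catalytic activity).
Combining: mol⁻¹·kat = mol⁻¹ · (s⁻¹·mol) = s⁻¹.

s⁻¹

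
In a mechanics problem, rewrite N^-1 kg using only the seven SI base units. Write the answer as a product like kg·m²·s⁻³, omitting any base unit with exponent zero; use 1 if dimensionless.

N = kg·m/s² = kg·m·s⁻² (force = mass × acceleration).
So N⁻¹ = kg⁻¹·m⁻¹·s².
Combining: N⁻¹·kg = (kg⁻¹·m⁻¹·s²) · kg = m⁻¹·s².

m⁻¹·s²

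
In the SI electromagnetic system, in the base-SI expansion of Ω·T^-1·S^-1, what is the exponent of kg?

1

Ω = V/A (resistance = voltage per current),
    = kg·m²·s⁻³·A⁻².
T = Wb/m² (flux density = flux per area),
    = kg·s⁻²·A⁻¹.
So T⁻¹ = kg⁻¹·s²·A.
S = 1/Ω (conductance is reciprocal resistance),
    = kg⁻¹·m⁻²·s³·A².
So S⁻¹ = kg·m²·s⁻³·A⁻².
Combining: Ω·T⁻¹·S⁻¹ = (kg·m²·s⁻³·A⁻²) · (kg⁻¹·s²·A) · (kg·m²·s⁻³·A⁻²) = kg·m⁴·s⁻⁴·A⁻³.
The exponent of kg is 1.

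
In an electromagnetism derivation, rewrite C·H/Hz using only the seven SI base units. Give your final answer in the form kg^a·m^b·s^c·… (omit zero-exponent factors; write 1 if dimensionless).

Hz = 1/s = s⁻¹ (frequency is cycles per second).
So Hz⁻¹ = s.
C = A·s = s·A (charge = current × time).
H = Wb/A (inductance = flux per current),
    = kg·m²·s⁻²·A⁻².
Combining: Hz⁻¹·C·H = s · (s·A) · (kg·m²·s⁻²·A⁻²) = kg·m²·A⁻¹.

kg·m²·A⁻¹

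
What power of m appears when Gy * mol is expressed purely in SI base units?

Gy = J/kg (absorbed dose = energy per mass),
    = m²·s⁻².
Combining: Gy·mol = (m²·s⁻²) · mol = m²·s⁻²·mol.
The exponent of m is 2.

2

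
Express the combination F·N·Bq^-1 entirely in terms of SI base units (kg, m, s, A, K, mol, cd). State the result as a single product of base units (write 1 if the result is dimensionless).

F = kg⁻¹·m⁻²·s⁴·A².
N = kg·m·s⁻².
Bq = s⁻¹.
So Bq⁻¹ = s.
Combining: F·N·Bq⁻¹ = (kg⁻¹·m⁻²·s⁴·A²) · (kg·m·s⁻²) · s = m⁻¹·s³·A².

m⁻¹·s³·A²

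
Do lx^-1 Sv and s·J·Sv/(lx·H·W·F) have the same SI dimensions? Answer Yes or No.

Left side:
  lx = lm/m² (illuminance = luminous flux per area),
      = m⁻²·cd.
  So lx⁻¹ = m²·cd⁻¹.
  Sv = J/kg (equivalent dose = energy per mass),
      = m²·s⁻².
  Combining: lx⁻¹·Sv = (m²·cd⁻¹) · (m²·s⁻²) = m⁴·s⁻²·cd⁻¹.
Right side:
  lx = m⁻²·cd.
  So lx⁻¹ = m²·cd⁻¹.
  J = kg·m²·s⁻².
  H = kg·m²·s⁻²·A⁻².
  So H⁻¹ = kg⁻¹·m⁻²·s²·A².
  Sv = m²·s⁻².
  W = kg·m²·s⁻³.
  So W⁻¹ = kg⁻¹·m⁻²·s³.
  F = kg⁻¹·m⁻²·s⁴·A².
  So F⁻¹ = kg·m²·s⁻⁴·A⁻².
  Combining: s·lx⁻¹·J·H⁻¹·Sv·W⁻¹·F⁻¹ = s · (m²·cd⁻¹) · (kg·m²·s⁻²) · (kg⁻¹·m⁻²·s²·A²) · (m²·s⁻²) · (kg⁻¹·m⁻²·s³) · (kg·m²·s⁻⁴·A⁻²) = m⁴·s⁻²·cd⁻¹.
Both reduce to m⁴·s⁻²·cd⁻¹.

Yes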